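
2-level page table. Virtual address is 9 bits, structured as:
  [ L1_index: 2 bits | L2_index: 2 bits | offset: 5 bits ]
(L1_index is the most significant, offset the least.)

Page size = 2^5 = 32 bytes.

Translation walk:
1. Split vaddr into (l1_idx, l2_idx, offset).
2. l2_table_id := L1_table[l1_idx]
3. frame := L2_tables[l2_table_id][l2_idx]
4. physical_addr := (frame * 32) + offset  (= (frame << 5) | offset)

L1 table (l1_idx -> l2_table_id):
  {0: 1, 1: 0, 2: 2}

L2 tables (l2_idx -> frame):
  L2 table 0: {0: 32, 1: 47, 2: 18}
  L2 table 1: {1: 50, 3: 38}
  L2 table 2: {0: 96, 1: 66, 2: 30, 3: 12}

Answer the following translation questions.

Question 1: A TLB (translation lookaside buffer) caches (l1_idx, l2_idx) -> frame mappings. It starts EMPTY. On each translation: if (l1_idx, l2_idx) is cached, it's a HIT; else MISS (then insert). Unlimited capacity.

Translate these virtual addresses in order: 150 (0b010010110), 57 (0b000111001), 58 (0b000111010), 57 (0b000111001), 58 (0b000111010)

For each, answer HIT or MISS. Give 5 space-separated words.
Answer: MISS MISS HIT HIT HIT

Derivation:
vaddr=150: (1,0) not in TLB -> MISS, insert
vaddr=57: (0,1) not in TLB -> MISS, insert
vaddr=58: (0,1) in TLB -> HIT
vaddr=57: (0,1) in TLB -> HIT
vaddr=58: (0,1) in TLB -> HIT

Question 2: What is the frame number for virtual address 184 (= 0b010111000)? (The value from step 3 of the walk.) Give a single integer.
vaddr = 184: l1_idx=1, l2_idx=1
L1[1] = 0; L2[0][1] = 47

Answer: 47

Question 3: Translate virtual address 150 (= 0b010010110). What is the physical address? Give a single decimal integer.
vaddr = 150 = 0b010010110
Split: l1_idx=1, l2_idx=0, offset=22
L1[1] = 0
L2[0][0] = 32
paddr = 32 * 32 + 22 = 1046

Answer: 1046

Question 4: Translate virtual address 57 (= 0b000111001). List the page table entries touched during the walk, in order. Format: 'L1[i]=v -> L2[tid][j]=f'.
Answer: L1[0]=1 -> L2[1][1]=50

Derivation:
vaddr = 57 = 0b000111001
Split: l1_idx=0, l2_idx=1, offset=25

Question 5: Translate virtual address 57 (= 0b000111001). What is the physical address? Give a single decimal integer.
vaddr = 57 = 0b000111001
Split: l1_idx=0, l2_idx=1, offset=25
L1[0] = 1
L2[1][1] = 50
paddr = 50 * 32 + 25 = 1625

Answer: 1625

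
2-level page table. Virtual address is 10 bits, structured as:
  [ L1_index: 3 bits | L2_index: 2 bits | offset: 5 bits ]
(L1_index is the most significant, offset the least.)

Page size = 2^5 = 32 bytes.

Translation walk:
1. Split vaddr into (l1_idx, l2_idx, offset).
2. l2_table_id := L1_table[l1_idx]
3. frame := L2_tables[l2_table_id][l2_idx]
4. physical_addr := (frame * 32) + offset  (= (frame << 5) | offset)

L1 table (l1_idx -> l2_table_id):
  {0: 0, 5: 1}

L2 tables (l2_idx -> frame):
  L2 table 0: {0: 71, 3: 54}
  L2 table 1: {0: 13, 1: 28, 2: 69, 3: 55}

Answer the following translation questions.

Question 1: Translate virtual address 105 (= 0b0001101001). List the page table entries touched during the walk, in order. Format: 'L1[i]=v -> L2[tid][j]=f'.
Answer: L1[0]=0 -> L2[0][3]=54

Derivation:
vaddr = 105 = 0b0001101001
Split: l1_idx=0, l2_idx=3, offset=9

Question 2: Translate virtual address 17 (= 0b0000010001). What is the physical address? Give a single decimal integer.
vaddr = 17 = 0b0000010001
Split: l1_idx=0, l2_idx=0, offset=17
L1[0] = 0
L2[0][0] = 71
paddr = 71 * 32 + 17 = 2289

Answer: 2289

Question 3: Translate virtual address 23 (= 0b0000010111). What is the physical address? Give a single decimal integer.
Answer: 2295

Derivation:
vaddr = 23 = 0b0000010111
Split: l1_idx=0, l2_idx=0, offset=23
L1[0] = 0
L2[0][0] = 71
paddr = 71 * 32 + 23 = 2295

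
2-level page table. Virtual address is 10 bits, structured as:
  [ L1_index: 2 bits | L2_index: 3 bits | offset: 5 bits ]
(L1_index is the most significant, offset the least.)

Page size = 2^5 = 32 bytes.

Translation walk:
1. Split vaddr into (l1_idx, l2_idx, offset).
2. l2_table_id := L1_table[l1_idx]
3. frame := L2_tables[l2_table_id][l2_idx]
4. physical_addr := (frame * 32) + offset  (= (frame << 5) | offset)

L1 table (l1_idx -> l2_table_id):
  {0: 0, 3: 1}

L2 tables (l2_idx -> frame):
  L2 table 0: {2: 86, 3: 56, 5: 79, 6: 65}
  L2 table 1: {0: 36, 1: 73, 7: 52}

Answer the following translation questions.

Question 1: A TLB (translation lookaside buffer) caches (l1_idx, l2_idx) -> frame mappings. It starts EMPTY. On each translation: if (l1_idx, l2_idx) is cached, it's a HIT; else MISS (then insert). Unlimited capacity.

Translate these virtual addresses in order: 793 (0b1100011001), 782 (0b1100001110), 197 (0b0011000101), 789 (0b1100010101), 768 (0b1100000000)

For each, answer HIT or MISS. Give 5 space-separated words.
vaddr=793: (3,0) not in TLB -> MISS, insert
vaddr=782: (3,0) in TLB -> HIT
vaddr=197: (0,6) not in TLB -> MISS, insert
vaddr=789: (3,0) in TLB -> HIT
vaddr=768: (3,0) in TLB -> HIT

Answer: MISS HIT MISS HIT HIT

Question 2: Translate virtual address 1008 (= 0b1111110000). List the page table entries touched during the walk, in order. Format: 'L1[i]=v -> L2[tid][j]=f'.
vaddr = 1008 = 0b1111110000
Split: l1_idx=3, l2_idx=7, offset=16

Answer: L1[3]=1 -> L2[1][7]=52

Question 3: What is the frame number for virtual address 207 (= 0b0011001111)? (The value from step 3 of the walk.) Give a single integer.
vaddr = 207: l1_idx=0, l2_idx=6
L1[0] = 0; L2[0][6] = 65

Answer: 65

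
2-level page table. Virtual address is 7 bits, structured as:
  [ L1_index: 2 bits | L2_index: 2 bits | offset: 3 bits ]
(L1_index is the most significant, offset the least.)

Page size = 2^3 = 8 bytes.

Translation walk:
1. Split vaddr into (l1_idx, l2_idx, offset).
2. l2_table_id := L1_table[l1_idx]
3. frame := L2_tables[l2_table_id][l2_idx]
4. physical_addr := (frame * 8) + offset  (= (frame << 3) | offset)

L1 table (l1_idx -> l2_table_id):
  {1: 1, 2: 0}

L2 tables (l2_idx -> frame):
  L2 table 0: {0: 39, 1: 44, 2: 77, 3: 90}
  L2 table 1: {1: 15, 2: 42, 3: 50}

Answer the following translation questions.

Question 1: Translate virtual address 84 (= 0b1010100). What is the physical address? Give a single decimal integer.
vaddr = 84 = 0b1010100
Split: l1_idx=2, l2_idx=2, offset=4
L1[2] = 0
L2[0][2] = 77
paddr = 77 * 8 + 4 = 620

Answer: 620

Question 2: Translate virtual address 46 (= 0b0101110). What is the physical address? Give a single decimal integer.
vaddr = 46 = 0b0101110
Split: l1_idx=1, l2_idx=1, offset=6
L1[1] = 1
L2[1][1] = 15
paddr = 15 * 8 + 6 = 126

Answer: 126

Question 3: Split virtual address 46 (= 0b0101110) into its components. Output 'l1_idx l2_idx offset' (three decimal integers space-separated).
Answer: 1 1 6

Derivation:
vaddr = 46 = 0b0101110
  top 2 bits -> l1_idx = 1
  next 2 bits -> l2_idx = 1
  bottom 3 bits -> offset = 6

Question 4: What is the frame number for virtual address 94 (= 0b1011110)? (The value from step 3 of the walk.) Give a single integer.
vaddr = 94: l1_idx=2, l2_idx=3
L1[2] = 0; L2[0][3] = 90

Answer: 90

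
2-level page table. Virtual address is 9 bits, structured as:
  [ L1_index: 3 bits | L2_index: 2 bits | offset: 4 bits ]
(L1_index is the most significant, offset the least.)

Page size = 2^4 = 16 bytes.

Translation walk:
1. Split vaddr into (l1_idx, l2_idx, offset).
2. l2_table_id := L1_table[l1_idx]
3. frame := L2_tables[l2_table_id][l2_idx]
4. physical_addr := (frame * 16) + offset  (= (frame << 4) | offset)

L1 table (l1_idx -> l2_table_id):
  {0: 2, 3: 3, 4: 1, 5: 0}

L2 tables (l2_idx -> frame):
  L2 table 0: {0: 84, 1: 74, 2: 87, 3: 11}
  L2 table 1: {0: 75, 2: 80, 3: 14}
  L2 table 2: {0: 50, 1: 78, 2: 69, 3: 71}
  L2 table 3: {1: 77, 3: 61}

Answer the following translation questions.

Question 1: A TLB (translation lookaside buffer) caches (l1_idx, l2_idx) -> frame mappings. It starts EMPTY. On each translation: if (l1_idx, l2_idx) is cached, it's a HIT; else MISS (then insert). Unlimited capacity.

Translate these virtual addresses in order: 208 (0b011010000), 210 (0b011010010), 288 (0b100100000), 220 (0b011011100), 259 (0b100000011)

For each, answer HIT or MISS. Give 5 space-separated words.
Answer: MISS HIT MISS HIT MISS

Derivation:
vaddr=208: (3,1) not in TLB -> MISS, insert
vaddr=210: (3,1) in TLB -> HIT
vaddr=288: (4,2) not in TLB -> MISS, insert
vaddr=220: (3,1) in TLB -> HIT
vaddr=259: (4,0) not in TLB -> MISS, insert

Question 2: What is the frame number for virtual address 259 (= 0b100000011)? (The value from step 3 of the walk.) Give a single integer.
Answer: 75

Derivation:
vaddr = 259: l1_idx=4, l2_idx=0
L1[4] = 1; L2[1][0] = 75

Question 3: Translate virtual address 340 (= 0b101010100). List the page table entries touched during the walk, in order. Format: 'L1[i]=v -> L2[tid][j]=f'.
Answer: L1[5]=0 -> L2[0][1]=74

Derivation:
vaddr = 340 = 0b101010100
Split: l1_idx=5, l2_idx=1, offset=4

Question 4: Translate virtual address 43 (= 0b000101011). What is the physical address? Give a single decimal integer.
vaddr = 43 = 0b000101011
Split: l1_idx=0, l2_idx=2, offset=11
L1[0] = 2
L2[2][2] = 69
paddr = 69 * 16 + 11 = 1115

Answer: 1115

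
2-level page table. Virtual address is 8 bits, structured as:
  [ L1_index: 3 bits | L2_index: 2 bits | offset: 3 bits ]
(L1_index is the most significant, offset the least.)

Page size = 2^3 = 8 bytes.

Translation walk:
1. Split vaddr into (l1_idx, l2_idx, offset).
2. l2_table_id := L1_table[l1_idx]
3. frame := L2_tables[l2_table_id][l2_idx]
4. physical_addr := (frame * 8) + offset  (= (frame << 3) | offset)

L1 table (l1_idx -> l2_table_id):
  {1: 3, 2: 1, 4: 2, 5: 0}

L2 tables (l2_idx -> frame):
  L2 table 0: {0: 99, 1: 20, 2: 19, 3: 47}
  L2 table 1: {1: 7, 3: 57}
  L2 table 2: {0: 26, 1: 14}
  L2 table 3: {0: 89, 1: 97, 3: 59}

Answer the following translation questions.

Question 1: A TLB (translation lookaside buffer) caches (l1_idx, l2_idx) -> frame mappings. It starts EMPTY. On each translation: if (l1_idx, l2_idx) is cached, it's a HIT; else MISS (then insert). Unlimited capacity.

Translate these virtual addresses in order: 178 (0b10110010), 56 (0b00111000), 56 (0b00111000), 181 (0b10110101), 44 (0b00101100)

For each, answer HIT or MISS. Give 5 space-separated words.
vaddr=178: (5,2) not in TLB -> MISS, insert
vaddr=56: (1,3) not in TLB -> MISS, insert
vaddr=56: (1,3) in TLB -> HIT
vaddr=181: (5,2) in TLB -> HIT
vaddr=44: (1,1) not in TLB -> MISS, insert

Answer: MISS MISS HIT HIT MISS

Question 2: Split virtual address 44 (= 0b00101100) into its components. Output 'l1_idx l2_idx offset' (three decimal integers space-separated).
Answer: 1 1 4

Derivation:
vaddr = 44 = 0b00101100
  top 3 bits -> l1_idx = 1
  next 2 bits -> l2_idx = 1
  bottom 3 bits -> offset = 4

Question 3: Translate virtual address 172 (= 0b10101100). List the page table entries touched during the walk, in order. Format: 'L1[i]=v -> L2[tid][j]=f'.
Answer: L1[5]=0 -> L2[0][1]=20

Derivation:
vaddr = 172 = 0b10101100
Split: l1_idx=5, l2_idx=1, offset=4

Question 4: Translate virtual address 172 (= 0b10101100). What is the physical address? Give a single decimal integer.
vaddr = 172 = 0b10101100
Split: l1_idx=5, l2_idx=1, offset=4
L1[5] = 0
L2[0][1] = 20
paddr = 20 * 8 + 4 = 164

Answer: 164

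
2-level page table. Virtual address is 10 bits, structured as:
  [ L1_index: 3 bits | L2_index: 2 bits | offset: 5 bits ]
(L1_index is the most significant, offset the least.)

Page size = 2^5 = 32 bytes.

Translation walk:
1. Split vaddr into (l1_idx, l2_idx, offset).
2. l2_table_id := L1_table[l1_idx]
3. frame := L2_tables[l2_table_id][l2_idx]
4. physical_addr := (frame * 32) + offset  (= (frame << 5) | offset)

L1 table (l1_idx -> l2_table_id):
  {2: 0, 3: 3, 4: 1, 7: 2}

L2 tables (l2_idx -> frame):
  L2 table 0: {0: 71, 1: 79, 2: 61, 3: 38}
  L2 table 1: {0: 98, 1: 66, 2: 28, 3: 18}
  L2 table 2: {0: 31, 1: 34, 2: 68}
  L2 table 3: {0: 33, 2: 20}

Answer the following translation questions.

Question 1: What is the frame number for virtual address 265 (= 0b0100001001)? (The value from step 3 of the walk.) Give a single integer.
Answer: 71

Derivation:
vaddr = 265: l1_idx=2, l2_idx=0
L1[2] = 0; L2[0][0] = 71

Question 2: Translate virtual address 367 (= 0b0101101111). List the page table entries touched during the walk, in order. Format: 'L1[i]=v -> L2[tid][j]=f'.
Answer: L1[2]=0 -> L2[0][3]=38

Derivation:
vaddr = 367 = 0b0101101111
Split: l1_idx=2, l2_idx=3, offset=15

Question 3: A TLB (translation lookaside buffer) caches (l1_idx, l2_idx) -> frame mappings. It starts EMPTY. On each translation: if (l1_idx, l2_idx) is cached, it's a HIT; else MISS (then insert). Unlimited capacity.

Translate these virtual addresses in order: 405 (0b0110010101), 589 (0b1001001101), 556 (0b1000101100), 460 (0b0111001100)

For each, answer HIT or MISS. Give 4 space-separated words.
Answer: MISS MISS MISS MISS

Derivation:
vaddr=405: (3,0) not in TLB -> MISS, insert
vaddr=589: (4,2) not in TLB -> MISS, insert
vaddr=556: (4,1) not in TLB -> MISS, insert
vaddr=460: (3,2) not in TLB -> MISS, insert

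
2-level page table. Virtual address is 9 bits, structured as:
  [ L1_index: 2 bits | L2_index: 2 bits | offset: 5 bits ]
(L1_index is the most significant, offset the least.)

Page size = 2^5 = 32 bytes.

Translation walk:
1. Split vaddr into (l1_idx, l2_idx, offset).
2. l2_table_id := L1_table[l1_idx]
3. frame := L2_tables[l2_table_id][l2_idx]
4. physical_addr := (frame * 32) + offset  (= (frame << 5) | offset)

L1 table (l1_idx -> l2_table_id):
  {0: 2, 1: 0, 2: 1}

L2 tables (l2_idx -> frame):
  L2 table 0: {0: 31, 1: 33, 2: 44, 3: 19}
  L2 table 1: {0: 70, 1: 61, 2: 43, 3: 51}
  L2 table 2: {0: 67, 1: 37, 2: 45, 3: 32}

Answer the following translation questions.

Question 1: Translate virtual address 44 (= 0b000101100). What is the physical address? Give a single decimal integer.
vaddr = 44 = 0b000101100
Split: l1_idx=0, l2_idx=1, offset=12
L1[0] = 2
L2[2][1] = 37
paddr = 37 * 32 + 12 = 1196

Answer: 1196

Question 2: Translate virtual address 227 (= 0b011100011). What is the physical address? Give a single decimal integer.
Answer: 611

Derivation:
vaddr = 227 = 0b011100011
Split: l1_idx=1, l2_idx=3, offset=3
L1[1] = 0
L2[0][3] = 19
paddr = 19 * 32 + 3 = 611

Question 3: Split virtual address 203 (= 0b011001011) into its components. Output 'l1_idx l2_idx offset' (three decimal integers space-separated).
vaddr = 203 = 0b011001011
  top 2 bits -> l1_idx = 1
  next 2 bits -> l2_idx = 2
  bottom 5 bits -> offset = 11

Answer: 1 2 11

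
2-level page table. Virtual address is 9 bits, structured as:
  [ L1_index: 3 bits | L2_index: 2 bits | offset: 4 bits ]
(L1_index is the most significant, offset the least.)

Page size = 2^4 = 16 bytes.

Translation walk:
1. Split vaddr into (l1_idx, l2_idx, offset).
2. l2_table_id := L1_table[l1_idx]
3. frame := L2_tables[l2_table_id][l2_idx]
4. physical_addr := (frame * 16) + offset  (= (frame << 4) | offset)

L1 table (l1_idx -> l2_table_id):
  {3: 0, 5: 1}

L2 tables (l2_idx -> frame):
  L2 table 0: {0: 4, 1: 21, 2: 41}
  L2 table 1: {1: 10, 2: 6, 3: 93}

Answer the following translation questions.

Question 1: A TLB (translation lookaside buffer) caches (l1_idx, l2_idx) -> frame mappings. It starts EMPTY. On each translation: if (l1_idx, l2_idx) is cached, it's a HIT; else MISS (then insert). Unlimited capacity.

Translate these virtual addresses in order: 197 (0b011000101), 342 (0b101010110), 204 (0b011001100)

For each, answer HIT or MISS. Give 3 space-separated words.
vaddr=197: (3,0) not in TLB -> MISS, insert
vaddr=342: (5,1) not in TLB -> MISS, insert
vaddr=204: (3,0) in TLB -> HIT

Answer: MISS MISS HIT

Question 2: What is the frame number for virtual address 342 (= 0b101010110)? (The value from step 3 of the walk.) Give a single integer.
Answer: 10

Derivation:
vaddr = 342: l1_idx=5, l2_idx=1
L1[5] = 1; L2[1][1] = 10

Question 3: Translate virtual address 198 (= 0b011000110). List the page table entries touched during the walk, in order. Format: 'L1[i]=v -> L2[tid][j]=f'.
Answer: L1[3]=0 -> L2[0][0]=4

Derivation:
vaddr = 198 = 0b011000110
Split: l1_idx=3, l2_idx=0, offset=6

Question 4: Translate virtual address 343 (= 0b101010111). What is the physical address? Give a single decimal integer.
vaddr = 343 = 0b101010111
Split: l1_idx=5, l2_idx=1, offset=7
L1[5] = 1
L2[1][1] = 10
paddr = 10 * 16 + 7 = 167

Answer: 167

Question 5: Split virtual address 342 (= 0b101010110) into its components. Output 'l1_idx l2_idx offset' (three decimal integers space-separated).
Answer: 5 1 6

Derivation:
vaddr = 342 = 0b101010110
  top 3 bits -> l1_idx = 5
  next 2 bits -> l2_idx = 1
  bottom 4 bits -> offset = 6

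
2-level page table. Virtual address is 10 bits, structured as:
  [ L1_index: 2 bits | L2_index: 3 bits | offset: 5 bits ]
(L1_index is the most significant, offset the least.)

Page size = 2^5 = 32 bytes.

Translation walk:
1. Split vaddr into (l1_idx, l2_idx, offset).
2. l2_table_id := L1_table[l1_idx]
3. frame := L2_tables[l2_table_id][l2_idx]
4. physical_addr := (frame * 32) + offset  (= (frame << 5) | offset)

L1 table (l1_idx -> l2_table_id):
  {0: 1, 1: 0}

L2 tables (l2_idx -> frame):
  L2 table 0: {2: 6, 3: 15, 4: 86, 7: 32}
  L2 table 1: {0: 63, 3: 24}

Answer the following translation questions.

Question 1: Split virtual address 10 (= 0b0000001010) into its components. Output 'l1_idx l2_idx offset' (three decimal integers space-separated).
Answer: 0 0 10

Derivation:
vaddr = 10 = 0b0000001010
  top 2 bits -> l1_idx = 0
  next 3 bits -> l2_idx = 0
  bottom 5 bits -> offset = 10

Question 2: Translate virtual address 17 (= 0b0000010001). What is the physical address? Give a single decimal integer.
Answer: 2033

Derivation:
vaddr = 17 = 0b0000010001
Split: l1_idx=0, l2_idx=0, offset=17
L1[0] = 1
L2[1][0] = 63
paddr = 63 * 32 + 17 = 2033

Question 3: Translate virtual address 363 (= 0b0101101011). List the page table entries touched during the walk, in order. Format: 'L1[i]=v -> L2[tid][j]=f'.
Answer: L1[1]=0 -> L2[0][3]=15

Derivation:
vaddr = 363 = 0b0101101011
Split: l1_idx=1, l2_idx=3, offset=11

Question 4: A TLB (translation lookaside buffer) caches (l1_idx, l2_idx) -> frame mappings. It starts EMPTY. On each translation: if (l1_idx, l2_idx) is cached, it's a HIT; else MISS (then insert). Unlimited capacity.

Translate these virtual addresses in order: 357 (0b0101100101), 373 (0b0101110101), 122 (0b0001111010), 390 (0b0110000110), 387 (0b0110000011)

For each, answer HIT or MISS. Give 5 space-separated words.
Answer: MISS HIT MISS MISS HIT

Derivation:
vaddr=357: (1,3) not in TLB -> MISS, insert
vaddr=373: (1,3) in TLB -> HIT
vaddr=122: (0,3) not in TLB -> MISS, insert
vaddr=390: (1,4) not in TLB -> MISS, insert
vaddr=387: (1,4) in TLB -> HIT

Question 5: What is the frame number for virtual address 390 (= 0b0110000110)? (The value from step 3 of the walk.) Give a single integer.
vaddr = 390: l1_idx=1, l2_idx=4
L1[1] = 0; L2[0][4] = 86

Answer: 86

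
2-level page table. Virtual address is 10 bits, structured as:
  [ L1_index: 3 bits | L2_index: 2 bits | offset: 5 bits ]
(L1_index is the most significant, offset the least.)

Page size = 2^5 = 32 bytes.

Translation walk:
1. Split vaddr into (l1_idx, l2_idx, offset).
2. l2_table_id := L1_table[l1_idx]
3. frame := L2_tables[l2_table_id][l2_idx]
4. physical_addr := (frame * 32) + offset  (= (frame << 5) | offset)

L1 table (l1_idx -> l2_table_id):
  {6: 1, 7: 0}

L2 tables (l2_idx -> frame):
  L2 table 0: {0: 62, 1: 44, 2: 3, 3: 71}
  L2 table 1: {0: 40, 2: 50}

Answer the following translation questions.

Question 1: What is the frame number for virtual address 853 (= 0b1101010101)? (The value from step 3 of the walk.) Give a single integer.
Answer: 50

Derivation:
vaddr = 853: l1_idx=6, l2_idx=2
L1[6] = 1; L2[1][2] = 50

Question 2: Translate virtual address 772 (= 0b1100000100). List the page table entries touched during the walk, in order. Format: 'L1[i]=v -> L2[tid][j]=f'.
Answer: L1[6]=1 -> L2[1][0]=40

Derivation:
vaddr = 772 = 0b1100000100
Split: l1_idx=6, l2_idx=0, offset=4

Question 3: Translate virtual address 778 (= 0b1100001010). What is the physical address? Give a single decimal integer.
vaddr = 778 = 0b1100001010
Split: l1_idx=6, l2_idx=0, offset=10
L1[6] = 1
L2[1][0] = 40
paddr = 40 * 32 + 10 = 1290

Answer: 1290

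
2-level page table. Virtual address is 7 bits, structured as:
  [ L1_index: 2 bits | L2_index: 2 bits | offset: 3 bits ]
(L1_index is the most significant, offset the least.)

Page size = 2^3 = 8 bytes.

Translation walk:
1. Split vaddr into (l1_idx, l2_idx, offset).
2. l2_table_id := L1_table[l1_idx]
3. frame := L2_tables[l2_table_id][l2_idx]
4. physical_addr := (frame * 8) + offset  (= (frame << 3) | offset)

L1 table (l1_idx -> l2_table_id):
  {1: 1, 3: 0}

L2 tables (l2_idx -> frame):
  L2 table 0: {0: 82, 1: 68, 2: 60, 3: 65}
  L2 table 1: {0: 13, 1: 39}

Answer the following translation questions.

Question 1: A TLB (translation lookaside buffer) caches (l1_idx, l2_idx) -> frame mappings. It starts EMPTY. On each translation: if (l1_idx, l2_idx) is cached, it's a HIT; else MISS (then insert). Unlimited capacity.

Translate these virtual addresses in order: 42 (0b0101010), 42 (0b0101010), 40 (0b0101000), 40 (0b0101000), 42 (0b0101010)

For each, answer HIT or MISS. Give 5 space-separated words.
Answer: MISS HIT HIT HIT HIT

Derivation:
vaddr=42: (1,1) not in TLB -> MISS, insert
vaddr=42: (1,1) in TLB -> HIT
vaddr=40: (1,1) in TLB -> HIT
vaddr=40: (1,1) in TLB -> HIT
vaddr=42: (1,1) in TLB -> HIT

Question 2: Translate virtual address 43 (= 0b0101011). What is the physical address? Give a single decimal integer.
vaddr = 43 = 0b0101011
Split: l1_idx=1, l2_idx=1, offset=3
L1[1] = 1
L2[1][1] = 39
paddr = 39 * 8 + 3 = 315

Answer: 315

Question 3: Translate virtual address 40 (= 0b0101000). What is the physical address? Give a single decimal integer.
Answer: 312

Derivation:
vaddr = 40 = 0b0101000
Split: l1_idx=1, l2_idx=1, offset=0
L1[1] = 1
L2[1][1] = 39
paddr = 39 * 8 + 0 = 312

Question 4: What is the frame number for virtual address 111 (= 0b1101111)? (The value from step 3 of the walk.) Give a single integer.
Answer: 68

Derivation:
vaddr = 111: l1_idx=3, l2_idx=1
L1[3] = 0; L2[0][1] = 68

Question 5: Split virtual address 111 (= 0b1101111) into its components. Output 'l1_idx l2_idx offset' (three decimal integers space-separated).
Answer: 3 1 7

Derivation:
vaddr = 111 = 0b1101111
  top 2 bits -> l1_idx = 3
  next 2 bits -> l2_idx = 1
  bottom 3 bits -> offset = 7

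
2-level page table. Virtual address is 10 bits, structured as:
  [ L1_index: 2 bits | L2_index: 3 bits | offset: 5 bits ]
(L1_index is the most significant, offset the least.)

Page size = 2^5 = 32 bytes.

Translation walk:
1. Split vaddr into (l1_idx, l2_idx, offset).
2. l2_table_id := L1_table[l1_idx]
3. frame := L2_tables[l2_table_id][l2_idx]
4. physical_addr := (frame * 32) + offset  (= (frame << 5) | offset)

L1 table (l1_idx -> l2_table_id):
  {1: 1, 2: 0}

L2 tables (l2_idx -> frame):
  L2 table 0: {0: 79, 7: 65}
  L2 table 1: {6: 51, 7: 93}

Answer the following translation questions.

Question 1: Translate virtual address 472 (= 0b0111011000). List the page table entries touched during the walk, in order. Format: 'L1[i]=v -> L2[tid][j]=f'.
vaddr = 472 = 0b0111011000
Split: l1_idx=1, l2_idx=6, offset=24

Answer: L1[1]=1 -> L2[1][6]=51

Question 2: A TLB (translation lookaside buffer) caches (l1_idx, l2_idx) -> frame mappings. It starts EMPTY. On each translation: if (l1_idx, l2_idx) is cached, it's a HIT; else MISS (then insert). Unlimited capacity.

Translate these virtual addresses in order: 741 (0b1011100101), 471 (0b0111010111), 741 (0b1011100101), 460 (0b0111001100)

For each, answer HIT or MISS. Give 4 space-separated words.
vaddr=741: (2,7) not in TLB -> MISS, insert
vaddr=471: (1,6) not in TLB -> MISS, insert
vaddr=741: (2,7) in TLB -> HIT
vaddr=460: (1,6) in TLB -> HIT

Answer: MISS MISS HIT HIT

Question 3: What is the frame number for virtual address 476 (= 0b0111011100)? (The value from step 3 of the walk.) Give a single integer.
vaddr = 476: l1_idx=1, l2_idx=6
L1[1] = 1; L2[1][6] = 51

Answer: 51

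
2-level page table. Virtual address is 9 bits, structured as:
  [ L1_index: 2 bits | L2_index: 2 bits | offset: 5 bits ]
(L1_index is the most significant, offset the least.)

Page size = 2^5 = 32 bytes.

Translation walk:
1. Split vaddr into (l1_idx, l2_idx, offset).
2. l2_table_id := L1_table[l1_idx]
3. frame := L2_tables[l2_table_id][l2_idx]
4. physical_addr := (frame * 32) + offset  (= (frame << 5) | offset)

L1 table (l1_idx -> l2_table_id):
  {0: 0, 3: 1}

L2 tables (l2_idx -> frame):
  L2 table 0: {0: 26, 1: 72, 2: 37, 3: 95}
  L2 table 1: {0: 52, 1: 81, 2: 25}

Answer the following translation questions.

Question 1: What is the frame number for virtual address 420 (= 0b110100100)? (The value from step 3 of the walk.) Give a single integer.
vaddr = 420: l1_idx=3, l2_idx=1
L1[3] = 1; L2[1][1] = 81

Answer: 81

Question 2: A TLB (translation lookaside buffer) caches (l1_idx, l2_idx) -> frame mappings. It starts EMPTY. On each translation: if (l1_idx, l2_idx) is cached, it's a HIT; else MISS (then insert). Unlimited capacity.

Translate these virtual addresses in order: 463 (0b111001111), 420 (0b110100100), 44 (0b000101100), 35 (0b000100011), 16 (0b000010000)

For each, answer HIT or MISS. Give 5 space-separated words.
vaddr=463: (3,2) not in TLB -> MISS, insert
vaddr=420: (3,1) not in TLB -> MISS, insert
vaddr=44: (0,1) not in TLB -> MISS, insert
vaddr=35: (0,1) in TLB -> HIT
vaddr=16: (0,0) not in TLB -> MISS, insert

Answer: MISS MISS MISS HIT MISS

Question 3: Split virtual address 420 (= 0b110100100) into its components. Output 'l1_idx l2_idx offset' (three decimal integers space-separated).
vaddr = 420 = 0b110100100
  top 2 bits -> l1_idx = 3
  next 2 bits -> l2_idx = 1
  bottom 5 bits -> offset = 4

Answer: 3 1 4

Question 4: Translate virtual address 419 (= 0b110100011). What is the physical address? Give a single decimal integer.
Answer: 2595

Derivation:
vaddr = 419 = 0b110100011
Split: l1_idx=3, l2_idx=1, offset=3
L1[3] = 1
L2[1][1] = 81
paddr = 81 * 32 + 3 = 2595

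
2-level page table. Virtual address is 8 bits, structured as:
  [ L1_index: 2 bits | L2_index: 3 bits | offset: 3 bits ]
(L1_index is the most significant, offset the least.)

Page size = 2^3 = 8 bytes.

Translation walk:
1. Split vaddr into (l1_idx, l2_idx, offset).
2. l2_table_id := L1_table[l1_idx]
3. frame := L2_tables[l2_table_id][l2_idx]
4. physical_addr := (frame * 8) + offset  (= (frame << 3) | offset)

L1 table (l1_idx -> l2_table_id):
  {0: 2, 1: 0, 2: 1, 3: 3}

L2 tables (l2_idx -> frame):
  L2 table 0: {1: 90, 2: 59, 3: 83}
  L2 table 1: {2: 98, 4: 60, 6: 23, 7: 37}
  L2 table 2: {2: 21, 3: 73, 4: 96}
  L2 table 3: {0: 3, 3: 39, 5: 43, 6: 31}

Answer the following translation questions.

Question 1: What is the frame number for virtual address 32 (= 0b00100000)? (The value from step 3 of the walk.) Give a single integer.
vaddr = 32: l1_idx=0, l2_idx=4
L1[0] = 2; L2[2][4] = 96

Answer: 96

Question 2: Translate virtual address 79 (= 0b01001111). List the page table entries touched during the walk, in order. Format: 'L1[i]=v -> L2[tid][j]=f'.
Answer: L1[1]=0 -> L2[0][1]=90

Derivation:
vaddr = 79 = 0b01001111
Split: l1_idx=1, l2_idx=1, offset=7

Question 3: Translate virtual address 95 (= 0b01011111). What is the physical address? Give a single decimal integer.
vaddr = 95 = 0b01011111
Split: l1_idx=1, l2_idx=3, offset=7
L1[1] = 0
L2[0][3] = 83
paddr = 83 * 8 + 7 = 671

Answer: 671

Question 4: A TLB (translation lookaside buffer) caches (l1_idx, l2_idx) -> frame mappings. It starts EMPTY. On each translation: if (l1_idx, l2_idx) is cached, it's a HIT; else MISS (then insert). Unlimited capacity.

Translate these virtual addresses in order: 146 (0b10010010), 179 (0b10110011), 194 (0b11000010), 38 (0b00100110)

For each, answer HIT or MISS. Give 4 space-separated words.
Answer: MISS MISS MISS MISS

Derivation:
vaddr=146: (2,2) not in TLB -> MISS, insert
vaddr=179: (2,6) not in TLB -> MISS, insert
vaddr=194: (3,0) not in TLB -> MISS, insert
vaddr=38: (0,4) not in TLB -> MISS, insert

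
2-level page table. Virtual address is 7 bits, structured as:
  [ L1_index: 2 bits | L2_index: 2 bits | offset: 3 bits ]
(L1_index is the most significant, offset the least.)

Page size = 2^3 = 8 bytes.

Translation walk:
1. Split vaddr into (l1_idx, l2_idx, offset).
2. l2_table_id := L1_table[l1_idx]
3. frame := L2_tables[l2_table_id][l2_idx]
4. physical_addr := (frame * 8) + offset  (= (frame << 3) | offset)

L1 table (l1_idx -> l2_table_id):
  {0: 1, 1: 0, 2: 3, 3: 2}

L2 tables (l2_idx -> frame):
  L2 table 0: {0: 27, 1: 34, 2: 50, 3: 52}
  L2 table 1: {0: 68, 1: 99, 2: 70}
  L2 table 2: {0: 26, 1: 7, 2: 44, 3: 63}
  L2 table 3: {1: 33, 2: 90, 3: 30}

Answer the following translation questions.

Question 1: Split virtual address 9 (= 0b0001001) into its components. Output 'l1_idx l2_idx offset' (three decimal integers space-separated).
vaddr = 9 = 0b0001001
  top 2 bits -> l1_idx = 0
  next 2 bits -> l2_idx = 1
  bottom 3 bits -> offset = 1

Answer: 0 1 1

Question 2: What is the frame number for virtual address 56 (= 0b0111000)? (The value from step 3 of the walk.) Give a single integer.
Answer: 52

Derivation:
vaddr = 56: l1_idx=1, l2_idx=3
L1[1] = 0; L2[0][3] = 52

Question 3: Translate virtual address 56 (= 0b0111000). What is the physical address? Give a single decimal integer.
vaddr = 56 = 0b0111000
Split: l1_idx=1, l2_idx=3, offset=0
L1[1] = 0
L2[0][3] = 52
paddr = 52 * 8 + 0 = 416

Answer: 416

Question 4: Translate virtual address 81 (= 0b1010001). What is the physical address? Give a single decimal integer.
vaddr = 81 = 0b1010001
Split: l1_idx=2, l2_idx=2, offset=1
L1[2] = 3
L2[3][2] = 90
paddr = 90 * 8 + 1 = 721

Answer: 721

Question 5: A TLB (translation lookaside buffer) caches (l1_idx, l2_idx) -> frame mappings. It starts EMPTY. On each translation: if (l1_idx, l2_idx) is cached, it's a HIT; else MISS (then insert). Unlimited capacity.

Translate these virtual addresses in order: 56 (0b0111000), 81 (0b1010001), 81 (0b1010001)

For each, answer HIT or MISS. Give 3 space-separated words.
Answer: MISS MISS HIT

Derivation:
vaddr=56: (1,3) not in TLB -> MISS, insert
vaddr=81: (2,2) not in TLB -> MISS, insert
vaddr=81: (2,2) in TLB -> HIT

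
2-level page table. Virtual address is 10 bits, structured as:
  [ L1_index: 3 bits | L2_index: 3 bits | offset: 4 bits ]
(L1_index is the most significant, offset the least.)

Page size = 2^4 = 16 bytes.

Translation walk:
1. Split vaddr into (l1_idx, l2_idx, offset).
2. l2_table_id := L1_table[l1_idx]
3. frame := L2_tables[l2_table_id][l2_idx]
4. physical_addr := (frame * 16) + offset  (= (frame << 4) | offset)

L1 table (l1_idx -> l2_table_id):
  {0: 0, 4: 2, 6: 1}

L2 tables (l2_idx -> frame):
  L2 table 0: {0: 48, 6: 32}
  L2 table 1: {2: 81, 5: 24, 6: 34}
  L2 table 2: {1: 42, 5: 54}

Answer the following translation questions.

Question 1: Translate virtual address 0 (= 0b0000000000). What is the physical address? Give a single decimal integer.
Answer: 768

Derivation:
vaddr = 0 = 0b0000000000
Split: l1_idx=0, l2_idx=0, offset=0
L1[0] = 0
L2[0][0] = 48
paddr = 48 * 16 + 0 = 768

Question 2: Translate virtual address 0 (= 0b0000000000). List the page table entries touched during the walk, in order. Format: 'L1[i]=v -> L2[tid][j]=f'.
Answer: L1[0]=0 -> L2[0][0]=48

Derivation:
vaddr = 0 = 0b0000000000
Split: l1_idx=0, l2_idx=0, offset=0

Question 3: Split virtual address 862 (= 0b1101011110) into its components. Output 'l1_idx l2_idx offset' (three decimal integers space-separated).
Answer: 6 5 14

Derivation:
vaddr = 862 = 0b1101011110
  top 3 bits -> l1_idx = 6
  next 3 bits -> l2_idx = 5
  bottom 4 bits -> offset = 14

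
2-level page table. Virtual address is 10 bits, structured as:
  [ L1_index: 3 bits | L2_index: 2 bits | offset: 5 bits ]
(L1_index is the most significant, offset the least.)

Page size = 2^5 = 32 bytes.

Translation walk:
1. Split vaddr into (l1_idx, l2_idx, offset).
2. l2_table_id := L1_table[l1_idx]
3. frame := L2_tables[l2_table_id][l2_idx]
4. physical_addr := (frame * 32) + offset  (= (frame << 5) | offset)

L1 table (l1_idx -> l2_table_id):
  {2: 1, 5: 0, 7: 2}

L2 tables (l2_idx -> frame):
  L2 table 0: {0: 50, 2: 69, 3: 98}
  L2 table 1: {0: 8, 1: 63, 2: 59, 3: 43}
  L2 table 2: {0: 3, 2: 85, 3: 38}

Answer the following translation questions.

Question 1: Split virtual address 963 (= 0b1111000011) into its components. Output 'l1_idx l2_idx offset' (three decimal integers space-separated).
Answer: 7 2 3

Derivation:
vaddr = 963 = 0b1111000011
  top 3 bits -> l1_idx = 7
  next 2 bits -> l2_idx = 2
  bottom 5 bits -> offset = 3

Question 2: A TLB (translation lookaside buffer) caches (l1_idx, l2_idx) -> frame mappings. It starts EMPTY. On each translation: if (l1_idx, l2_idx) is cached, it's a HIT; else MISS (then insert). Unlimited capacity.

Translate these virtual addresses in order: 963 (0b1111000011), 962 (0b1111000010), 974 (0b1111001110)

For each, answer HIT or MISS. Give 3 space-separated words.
Answer: MISS HIT HIT

Derivation:
vaddr=963: (7,2) not in TLB -> MISS, insert
vaddr=962: (7,2) in TLB -> HIT
vaddr=974: (7,2) in TLB -> HIT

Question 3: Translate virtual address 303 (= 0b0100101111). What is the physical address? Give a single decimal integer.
Answer: 2031

Derivation:
vaddr = 303 = 0b0100101111
Split: l1_idx=2, l2_idx=1, offset=15
L1[2] = 1
L2[1][1] = 63
paddr = 63 * 32 + 15 = 2031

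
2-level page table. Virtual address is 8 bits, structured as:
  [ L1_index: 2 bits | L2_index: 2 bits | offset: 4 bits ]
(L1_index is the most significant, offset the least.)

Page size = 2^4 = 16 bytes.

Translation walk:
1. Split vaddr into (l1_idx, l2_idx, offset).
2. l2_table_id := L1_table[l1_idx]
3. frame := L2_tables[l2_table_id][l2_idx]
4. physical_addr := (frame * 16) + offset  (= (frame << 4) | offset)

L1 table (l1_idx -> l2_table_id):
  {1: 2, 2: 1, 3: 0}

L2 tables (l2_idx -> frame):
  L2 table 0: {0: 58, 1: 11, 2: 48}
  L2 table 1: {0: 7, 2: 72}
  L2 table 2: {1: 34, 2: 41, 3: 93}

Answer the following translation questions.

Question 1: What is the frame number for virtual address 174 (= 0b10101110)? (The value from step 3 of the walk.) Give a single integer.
vaddr = 174: l1_idx=2, l2_idx=2
L1[2] = 1; L2[1][2] = 72

Answer: 72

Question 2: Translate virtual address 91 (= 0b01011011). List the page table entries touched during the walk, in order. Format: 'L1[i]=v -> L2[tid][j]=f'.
Answer: L1[1]=2 -> L2[2][1]=34

Derivation:
vaddr = 91 = 0b01011011
Split: l1_idx=1, l2_idx=1, offset=11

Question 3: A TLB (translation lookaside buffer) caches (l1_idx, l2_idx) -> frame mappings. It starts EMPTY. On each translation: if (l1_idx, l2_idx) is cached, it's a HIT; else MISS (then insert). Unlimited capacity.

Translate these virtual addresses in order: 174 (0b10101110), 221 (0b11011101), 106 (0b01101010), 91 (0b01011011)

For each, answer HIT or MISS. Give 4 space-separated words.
Answer: MISS MISS MISS MISS

Derivation:
vaddr=174: (2,2) not in TLB -> MISS, insert
vaddr=221: (3,1) not in TLB -> MISS, insert
vaddr=106: (1,2) not in TLB -> MISS, insert
vaddr=91: (1,1) not in TLB -> MISS, insert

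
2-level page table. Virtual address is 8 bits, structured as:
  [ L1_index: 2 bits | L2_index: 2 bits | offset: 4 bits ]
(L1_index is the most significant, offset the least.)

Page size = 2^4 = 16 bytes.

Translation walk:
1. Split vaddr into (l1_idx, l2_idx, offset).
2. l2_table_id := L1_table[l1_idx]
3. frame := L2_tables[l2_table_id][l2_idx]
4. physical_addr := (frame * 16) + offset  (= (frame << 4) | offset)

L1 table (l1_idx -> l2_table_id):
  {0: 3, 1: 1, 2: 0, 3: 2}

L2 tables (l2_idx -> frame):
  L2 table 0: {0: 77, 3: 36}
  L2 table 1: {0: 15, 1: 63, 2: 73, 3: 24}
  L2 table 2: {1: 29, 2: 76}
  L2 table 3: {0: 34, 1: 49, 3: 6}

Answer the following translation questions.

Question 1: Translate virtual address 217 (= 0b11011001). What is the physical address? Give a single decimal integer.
vaddr = 217 = 0b11011001
Split: l1_idx=3, l2_idx=1, offset=9
L1[3] = 2
L2[2][1] = 29
paddr = 29 * 16 + 9 = 473

Answer: 473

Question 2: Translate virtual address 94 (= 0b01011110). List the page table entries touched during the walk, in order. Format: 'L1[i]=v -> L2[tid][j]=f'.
vaddr = 94 = 0b01011110
Split: l1_idx=1, l2_idx=1, offset=14

Answer: L1[1]=1 -> L2[1][1]=63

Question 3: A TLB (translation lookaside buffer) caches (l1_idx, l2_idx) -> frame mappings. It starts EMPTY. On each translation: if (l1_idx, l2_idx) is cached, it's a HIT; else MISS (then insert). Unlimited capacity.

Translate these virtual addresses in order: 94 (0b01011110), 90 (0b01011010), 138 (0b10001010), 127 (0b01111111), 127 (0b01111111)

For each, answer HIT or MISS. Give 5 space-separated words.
Answer: MISS HIT MISS MISS HIT

Derivation:
vaddr=94: (1,1) not in TLB -> MISS, insert
vaddr=90: (1,1) in TLB -> HIT
vaddr=138: (2,0) not in TLB -> MISS, insert
vaddr=127: (1,3) not in TLB -> MISS, insert
vaddr=127: (1,3) in TLB -> HIT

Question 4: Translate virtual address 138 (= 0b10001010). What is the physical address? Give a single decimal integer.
Answer: 1242

Derivation:
vaddr = 138 = 0b10001010
Split: l1_idx=2, l2_idx=0, offset=10
L1[2] = 0
L2[0][0] = 77
paddr = 77 * 16 + 10 = 1242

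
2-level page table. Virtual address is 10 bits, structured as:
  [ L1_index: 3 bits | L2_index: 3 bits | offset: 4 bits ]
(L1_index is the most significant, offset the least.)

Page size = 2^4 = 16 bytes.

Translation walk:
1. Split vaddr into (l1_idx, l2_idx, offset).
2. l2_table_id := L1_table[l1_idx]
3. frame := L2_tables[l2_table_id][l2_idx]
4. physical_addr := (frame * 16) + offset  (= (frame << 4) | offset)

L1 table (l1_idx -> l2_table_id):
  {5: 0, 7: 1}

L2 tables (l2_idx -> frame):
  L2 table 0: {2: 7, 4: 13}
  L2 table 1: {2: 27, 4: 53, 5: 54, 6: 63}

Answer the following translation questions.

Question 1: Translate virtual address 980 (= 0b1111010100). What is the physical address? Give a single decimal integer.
vaddr = 980 = 0b1111010100
Split: l1_idx=7, l2_idx=5, offset=4
L1[7] = 1
L2[1][5] = 54
paddr = 54 * 16 + 4 = 868

Answer: 868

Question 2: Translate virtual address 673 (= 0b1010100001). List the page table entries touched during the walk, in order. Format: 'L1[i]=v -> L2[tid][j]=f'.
vaddr = 673 = 0b1010100001
Split: l1_idx=5, l2_idx=2, offset=1

Answer: L1[5]=0 -> L2[0][2]=7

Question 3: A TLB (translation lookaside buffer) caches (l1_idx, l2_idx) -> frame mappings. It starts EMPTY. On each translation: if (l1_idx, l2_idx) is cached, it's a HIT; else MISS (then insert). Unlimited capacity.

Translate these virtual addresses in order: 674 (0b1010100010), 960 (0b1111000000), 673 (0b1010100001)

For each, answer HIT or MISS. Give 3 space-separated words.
vaddr=674: (5,2) not in TLB -> MISS, insert
vaddr=960: (7,4) not in TLB -> MISS, insert
vaddr=673: (5,2) in TLB -> HIT

Answer: MISS MISS HIT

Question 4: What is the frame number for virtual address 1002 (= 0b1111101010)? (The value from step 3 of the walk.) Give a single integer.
vaddr = 1002: l1_idx=7, l2_idx=6
L1[7] = 1; L2[1][6] = 63

Answer: 63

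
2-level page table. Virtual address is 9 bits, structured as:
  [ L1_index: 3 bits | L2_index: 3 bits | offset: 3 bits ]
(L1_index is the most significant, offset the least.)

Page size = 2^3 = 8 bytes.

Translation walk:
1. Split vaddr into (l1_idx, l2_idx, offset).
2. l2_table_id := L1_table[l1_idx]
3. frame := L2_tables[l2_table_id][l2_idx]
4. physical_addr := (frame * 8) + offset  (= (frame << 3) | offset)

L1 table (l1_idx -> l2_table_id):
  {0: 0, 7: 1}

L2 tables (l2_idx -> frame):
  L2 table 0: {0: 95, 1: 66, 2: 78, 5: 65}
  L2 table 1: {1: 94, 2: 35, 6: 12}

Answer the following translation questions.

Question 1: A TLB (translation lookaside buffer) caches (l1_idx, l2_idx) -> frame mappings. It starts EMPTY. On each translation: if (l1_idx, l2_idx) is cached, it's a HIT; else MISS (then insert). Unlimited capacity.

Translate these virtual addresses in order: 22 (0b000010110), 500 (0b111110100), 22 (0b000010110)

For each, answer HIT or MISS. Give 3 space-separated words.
Answer: MISS MISS HIT

Derivation:
vaddr=22: (0,2) not in TLB -> MISS, insert
vaddr=500: (7,6) not in TLB -> MISS, insert
vaddr=22: (0,2) in TLB -> HIT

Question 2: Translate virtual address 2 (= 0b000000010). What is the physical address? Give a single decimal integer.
vaddr = 2 = 0b000000010
Split: l1_idx=0, l2_idx=0, offset=2
L1[0] = 0
L2[0][0] = 95
paddr = 95 * 8 + 2 = 762

Answer: 762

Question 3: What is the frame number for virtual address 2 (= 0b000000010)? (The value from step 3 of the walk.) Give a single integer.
vaddr = 2: l1_idx=0, l2_idx=0
L1[0] = 0; L2[0][0] = 95

Answer: 95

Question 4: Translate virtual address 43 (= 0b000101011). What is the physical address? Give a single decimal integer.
vaddr = 43 = 0b000101011
Split: l1_idx=0, l2_idx=5, offset=3
L1[0] = 0
L2[0][5] = 65
paddr = 65 * 8 + 3 = 523

Answer: 523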